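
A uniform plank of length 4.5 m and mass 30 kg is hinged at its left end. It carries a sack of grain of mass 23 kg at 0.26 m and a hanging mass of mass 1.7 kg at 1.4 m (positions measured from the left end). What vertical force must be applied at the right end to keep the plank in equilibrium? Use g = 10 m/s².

F ≈ 169 N

Sum moments about the left end (the unknown pivot reaction has zero arm there).
Beam weight: 30 × 10 = 300 N down at 2.25 m → arm 2.25 m, τ = 300 × 2.25 = 675 N·m clockwise.
Sack of grain: 23 × 10 = 230 N down at 0.26 m → arm 0.26 m, τ = 230 × 0.26 = 59.8 N·m clockwise.
Hanging mass: 1.7 × 10 = 17 N down at 1.4 m → arm 1.4 m, τ = 17 × 1.4 = 23.8 N·m clockwise.
Net moment of the loads = 758.6 N·m clockwise.
The upward force F acts at the right end, arm 4.5 m, giving F × 4.5 counterclockwise.
Balancing moments: F × 4.5 = 758.6, giving F = 758.6 / 4.5 = 169 N.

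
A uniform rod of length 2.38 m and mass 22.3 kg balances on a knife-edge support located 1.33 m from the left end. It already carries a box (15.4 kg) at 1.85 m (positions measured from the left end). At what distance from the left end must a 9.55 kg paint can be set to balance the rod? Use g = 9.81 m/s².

About the knife-edge support (at 1.33 m from the left end):
Beam weight: 22.3 × 9.81 = 218.8 N down at 1.19 m → arm 0.14 m, τ = 218.8 × 0.14 = 30.63 N·m counterclockwise.
Box: 15.4 × 9.81 = 151.1 N down at 1.85 m → arm 0.52 m, τ = 151.1 × 0.52 = 78.57 N·m clockwise.
Net moment of existing loads = 47.94 N·m clockwise.
The paint can weighs 9.55 × 9.81 = 93.69 N and must supply an equal counterclockwise moment, so its lever arm about the knife-edge support is 47.94 / 93.69 = 0.512 m.
That puts it at 1.33 − 0.512 = 0.818 m from the left end.

x ≈ 0.818 m from the left end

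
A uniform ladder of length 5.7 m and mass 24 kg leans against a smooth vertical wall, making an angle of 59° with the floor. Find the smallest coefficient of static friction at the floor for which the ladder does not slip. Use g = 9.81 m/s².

μ_min ≈ 0.3

Take moments about the foot of the ladder.
Ladder weight 24×9.81 = 235.4 N acts at 2.85 m along the ladder; its horizontal arm is 2.85·cos59° = 1.468 m → τ = 345.6 N·m clockwise.
Wall normal N acts horizontally at the top; its moment arm is the height L sinθ = 5.7·sin59° = 4.886 m, counterclockwise.
Setting net torque to zero: N × 4.886 = 345.6 → N = 70.73 N.
ΣFx = 0 ⇒ f = N_wall = 70.73 N. ΣFy = 0 ⇒ N_floor = 235.4 N.
μ_min = f / N_floor = 70.73 / 235.4 = 0.3.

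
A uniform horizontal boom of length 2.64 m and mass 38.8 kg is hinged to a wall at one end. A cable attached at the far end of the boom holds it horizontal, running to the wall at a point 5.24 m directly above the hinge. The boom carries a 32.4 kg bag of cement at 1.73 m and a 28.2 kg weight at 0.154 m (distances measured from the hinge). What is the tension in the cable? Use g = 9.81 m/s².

T ≈ 464 N

Taking torques about the hinge:
Beam weight: 38.8 × 9.81 = 380.6 N down at 1.32 m → arm 1.32 m, τ = 380.6 × 1.32 = 502.4 N·m clockwise.
Bag of cement: 32.4 × 9.81 = 317.8 N down at 1.73 m → arm 1.73 m, τ = 317.8 × 1.73 = 549.8 N·m clockwise.
Weight: 28.2 × 9.81 = 276.6 N down at 0.154 m → arm 0.154 m, τ = 276.6 × 0.154 = 42.6 N·m clockwise.
Total clockwise load moment = 1095 N·m.
The cable tension T acts at 2.64 m; only its component perpendicular to the boom, T sinθ, produces torque. sinθ = h/√(h²+d²) = 5.24/√(5.24²+2.64²) = 0.8931.
Balancing moments: T × 2.64 × 0.8931 = 1095, giving T = 1095 / 2.358 = 464 N.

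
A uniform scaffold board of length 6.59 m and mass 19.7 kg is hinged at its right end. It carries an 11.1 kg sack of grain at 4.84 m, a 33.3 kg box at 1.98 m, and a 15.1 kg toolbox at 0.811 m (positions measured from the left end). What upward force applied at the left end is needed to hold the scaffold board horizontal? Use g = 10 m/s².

Taking torques about the right end:
Beam weight: 19.7 × 10 = 197 N down at 3.295 m → arm 3.295 m, τ = 197 × 3.295 = 649.1 N·m counterclockwise.
Sack of grain: 11.1 × 10 = 111 N down at 4.84 m → arm 1.75 m, τ = 111 × 1.75 = 194.2 N·m counterclockwise.
Box: 33.3 × 10 = 333 N down at 1.98 m → arm 4.61 m, τ = 333 × 4.61 = 1535 N·m counterclockwise.
Toolbox: 15.1 × 10 = 151 N down at 0.811 m → arm 5.779 m, τ = 151 × 5.779 = 872.6 N·m counterclockwise.
Net moment of the loads = 3251 N·m counterclockwise.
The upward force F acts at the left end, arm 6.59 m, giving F × 6.59 clockwise.
For rotational equilibrium, F × 6.59 = 3251, so F = 3251 / 6.59 = 493 N.

F ≈ 493 N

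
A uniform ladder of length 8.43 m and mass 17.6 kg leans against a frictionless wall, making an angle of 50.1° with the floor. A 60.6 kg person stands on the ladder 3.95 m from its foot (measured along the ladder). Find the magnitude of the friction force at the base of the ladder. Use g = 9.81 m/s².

f ≈ 305 N

About the foot of the ladder:
Ladder weight 17.6×9.81 = 172.7 N acts at 4.215 m along the ladder; its horizontal arm is 4.215·cos50.1° = 2.704 m → τ = 467 N·m clockwise.
Person: 60.6×9.81 = 594.5 N at 3.95 m → arm 2.534 m → τ = 1506 N·m clockwise.
Wall normal N acts horizontally at the top; its moment arm is the height L sinθ = 8.43·sin50.1° = 6.467 m, counterclockwise.
Balancing moments: N × 6.467 = 1973, giving N = 305 N.
ΣFx = 0: friction at the foot balances the wall's push, so f = N_wall = 305 N.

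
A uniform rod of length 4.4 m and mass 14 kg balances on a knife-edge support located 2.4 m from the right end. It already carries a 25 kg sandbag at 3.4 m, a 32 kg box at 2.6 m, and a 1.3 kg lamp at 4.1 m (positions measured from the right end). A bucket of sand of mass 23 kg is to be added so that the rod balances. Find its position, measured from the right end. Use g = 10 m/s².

x ≈ 1.06 m from the right end

Taking torques about the knife-edge support (at 2.4 m from the right end):
Beam weight: 14 × 10 = 140 N down at 2.2 m → arm 0.2 m, τ = 140 × 0.2 = 28 N·m clockwise.
Sandbag: 25 × 10 = 250 N down at 3.4 m → arm 1 m, τ = 250 × 1 = 250 N·m counterclockwise.
Box: 32 × 10 = 320 N down at 2.6 m → arm 0.2 m, τ = 320 × 0.2 = 64 N·m counterclockwise.
Lamp: 1.3 × 10 = 13 N down at 4.1 m → arm 1.7 m, τ = 13 × 1.7 = 22.1 N·m counterclockwise.
Net moment of existing loads = 308.1 N·m counterclockwise.
The bucket of sand weighs 23 × 10 = 230 N and must supply an equal clockwise moment, so its lever arm about the knife-edge support is 308.1 / 230 = 1.34 m.
That puts it at 2.4 − 1.34 = 1.06 m from the right end.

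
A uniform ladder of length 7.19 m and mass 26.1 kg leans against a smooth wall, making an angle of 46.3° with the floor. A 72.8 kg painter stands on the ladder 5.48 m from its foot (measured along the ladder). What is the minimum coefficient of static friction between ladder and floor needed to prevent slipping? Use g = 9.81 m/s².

Choose the foot of the ladder as the axis so the floor normal and friction both act there and drop out.
Ladder weight 26.1×9.81 = 256 N acts at 3.595 m along the ladder; its horizontal arm is 3.595·cos46.3° = 2.484 m → τ = 635.9 N·m clockwise.
Painter: 72.8×9.81 = 714.2 N at 5.48 m → arm 3.786 m → τ = 2704 N·m clockwise.
Wall normal N acts horizontally at the top; its moment arm is the height L sinθ = 7.19·sin46.3° = 5.198 m, counterclockwise.
Balancing moments: N × 5.198 = 3340, giving N = 642.6 N.
ΣFx = 0 ⇒ f = N_wall = 642.6 N. ΣFy = 0 ⇒ N_floor = 970.2 N.
μ_min = f / N_floor = 642.6 / 970.2 = 0.662.

μ_min ≈ 0.662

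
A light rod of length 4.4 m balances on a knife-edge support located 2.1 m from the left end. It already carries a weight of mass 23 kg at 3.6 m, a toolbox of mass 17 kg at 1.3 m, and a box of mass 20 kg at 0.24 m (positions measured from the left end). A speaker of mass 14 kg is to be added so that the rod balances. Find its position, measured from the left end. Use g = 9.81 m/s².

Sum moments about the knife-edge support (at 2.1 m from the left end) (the support reaction has zero arm there).
Weight: 23 × 9.81 = 225.6 N down at 3.6 m → arm 1.5 m, τ = 225.6 × 1.5 = 338.4 N·m clockwise.
Toolbox: 17 × 9.81 = 166.8 N down at 1.3 m → arm 0.8 m, τ = 166.8 × 0.8 = 133.4 N·m counterclockwise.
Box: 20 × 9.81 = 196.2 N down at 0.24 m → arm 1.86 m, τ = 196.2 × 1.86 = 364.9 N·m counterclockwise.
Net moment of existing loads = 159.9 N·m counterclockwise.
The speaker weighs 14 × 9.81 = 137.3 N and must supply an equal clockwise moment, so its lever arm about the knife-edge support is 159.9 / 137.3 = 1.16 m.
That puts it at 2.1 + 1.16 = 3.26 m from the left end.

x ≈ 3.26 m from the left end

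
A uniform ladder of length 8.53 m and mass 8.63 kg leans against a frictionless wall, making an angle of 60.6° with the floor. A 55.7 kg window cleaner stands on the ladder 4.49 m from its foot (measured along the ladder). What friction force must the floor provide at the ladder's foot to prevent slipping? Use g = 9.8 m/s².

Choose the foot of the ladder as the axis so the floor normal and friction both act there and drop out.
Ladder weight 8.63×9.8 = 84.57 N acts at 4.265 m along the ladder; its horizontal arm is 4.265·cos60.6° = 2.094 m → τ = 177.1 N·m clockwise.
Window cleaner: 55.7×9.8 = 545.9 N at 4.49 m → arm 2.204 m → τ = 1203 N·m clockwise.
Wall normal N acts horizontally at the top; its moment arm is the height L sinθ = 8.53·sin60.6° = 7.431 m, counterclockwise.
Στ = 0 ⇒ N × 7.431 = 1380 ⇒ N = 186 N.
ΣFx = 0: friction at the foot balances the wall's push, so f = N_wall = 186 N.

f ≈ 186 N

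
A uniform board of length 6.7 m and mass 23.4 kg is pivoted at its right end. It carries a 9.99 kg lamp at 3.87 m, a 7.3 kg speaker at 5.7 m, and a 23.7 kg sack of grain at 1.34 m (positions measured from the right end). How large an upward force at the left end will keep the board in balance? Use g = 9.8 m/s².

Sum moments about the right end (the unknown pivot reaction has zero arm there).
Beam weight: 23.4 × 9.8 = 229.3 N down at 3.35 m → arm 3.35 m, τ = 229.3 × 3.35 = 768.2 N·m counterclockwise.
Lamp: 9.99 × 9.8 = 97.9 N down at 3.87 m → arm 3.87 m, τ = 97.9 × 3.87 = 378.9 N·m counterclockwise.
Speaker: 7.3 × 9.8 = 71.54 N down at 5.7 m → arm 5.7 m, τ = 71.54 × 5.7 = 407.8 N·m counterclockwise.
Sack of grain: 23.7 × 9.8 = 232.3 N down at 1.34 m → arm 1.34 m, τ = 232.3 × 1.34 = 311.3 N·m counterclockwise.
Net moment of the loads = 1866 N·m counterclockwise.
The upward force F acts at the left end, arm 6.7 m, giving F × 6.7 clockwise.
Στ = 0 ⇒ F × 6.7 = 1866 ⇒ F = 1866 / 6.7 = 279 N.

F ≈ 279 N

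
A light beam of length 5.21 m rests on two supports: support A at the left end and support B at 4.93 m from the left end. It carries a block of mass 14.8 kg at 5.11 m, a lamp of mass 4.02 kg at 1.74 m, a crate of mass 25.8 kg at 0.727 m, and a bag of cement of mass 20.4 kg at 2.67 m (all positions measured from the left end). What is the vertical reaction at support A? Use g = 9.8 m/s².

Choose support B as the axis so its reaction then has zero moment arm.
Block: 14.8 × 9.8 = 145 N down at 5.11 m → arm 0.18 m, τ = 145 × 0.18 = 26.1 N·m clockwise.
Lamp: 4.02 × 9.8 = 39.4 N down at 1.74 m → arm 3.19 m, τ = 39.4 × 3.19 = 125.7 N·m counterclockwise.
Crate: 25.8 × 9.8 = 252.8 N down at 0.727 m → arm 4.203 m, τ = 252.8 × 4.203 = 1063 N·m counterclockwise.
Bag of cement: 20.4 × 9.8 = 199.9 N down at 2.67 m → arm 2.26 m, τ = 199.9 × 2.26 = 451.8 N·m counterclockwise.
Net load moment about support B = 1614 N·m counterclockwise.
Reaction R at support A is upward at 0 m, arm 4.93 m → moment R × 4.93 clockwise.
For rotational equilibrium, R × 4.93 = 1614, so R = 327 N.

R_A ≈ 327 N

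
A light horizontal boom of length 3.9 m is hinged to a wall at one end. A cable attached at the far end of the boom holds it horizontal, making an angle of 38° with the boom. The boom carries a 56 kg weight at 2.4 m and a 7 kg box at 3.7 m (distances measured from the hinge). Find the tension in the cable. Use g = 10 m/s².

T ≈ 668 N

Sum moments about the hinge (the unknown hinge reaction has zero arm there).
Weight: 56 × 10 = 560 N down at 2.4 m → arm 2.4 m, τ = 560 × 2.4 = 1344 N·m clockwise.
Box: 7 × 10 = 70 N down at 3.7 m → arm 3.7 m, τ = 70 × 3.7 = 259 N·m clockwise.
Total clockwise load moment = 1603 N·m.
The cable tension T acts at 3.9 m; only its component perpendicular to the boom, T sinθ, produces torque. sin 38° = 0.6157.
For rotational equilibrium, T × 3.9 × 0.6157 = 1603, so T = 1603 / 2.401 = 668 N.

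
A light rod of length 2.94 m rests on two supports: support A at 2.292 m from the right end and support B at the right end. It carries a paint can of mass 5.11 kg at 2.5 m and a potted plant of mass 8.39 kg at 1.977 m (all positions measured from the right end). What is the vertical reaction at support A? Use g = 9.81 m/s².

Take moments about support B.
Paint can: 5.11 × 9.81 = 50.13 N down at 2.5 m → arm 2.5 m, τ = 50.13 × 2.5 = 125.3 N·m counterclockwise.
Potted plant: 8.39 × 9.81 = 82.31 N down at 1.977 m → arm 1.977 m, τ = 82.31 × 1.977 = 162.7 N·m counterclockwise.
Net load moment about support B = 288 N·m counterclockwise.
Reaction R at support A is upward at 2.292 m, arm 2.292 m → moment R × 2.292 clockwise.
For rotational equilibrium, R × 2.292 = 288, so R = 126 N.

R_A ≈ 126 N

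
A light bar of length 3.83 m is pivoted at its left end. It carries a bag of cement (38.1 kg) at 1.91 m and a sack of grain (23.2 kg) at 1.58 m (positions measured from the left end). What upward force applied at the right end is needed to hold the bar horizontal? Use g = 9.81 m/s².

F ≈ 280 N

Sum moments about the left end (the unknown pivot reaction has zero arm there).
Bag of cement: 38.1 × 9.81 = 373.8 N down at 1.91 m → arm 1.91 m, τ = 373.8 × 1.91 = 714 N·m clockwise.
Sack of grain: 23.2 × 9.81 = 227.6 N down at 1.58 m → arm 1.58 m, τ = 227.6 × 1.58 = 359.6 N·m clockwise.
Net moment of the loads = 1074 N·m clockwise.
The upward force F acts at the right end, arm 3.83 m, giving F × 3.83 counterclockwise.
For rotational equilibrium, F × 3.83 = 1074, so F = 1074 / 3.83 = 280 N.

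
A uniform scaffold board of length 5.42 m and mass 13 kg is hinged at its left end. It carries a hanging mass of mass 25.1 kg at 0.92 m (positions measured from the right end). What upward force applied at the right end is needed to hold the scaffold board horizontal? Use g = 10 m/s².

About the left end:
Beam weight: 13 × 10 = 130 N down at 2.71 m → arm 2.71 m, τ = 130 × 2.71 = 352.3 N·m clockwise.
Hanging mass: 25.1 × 10 = 251 N down at 0.92 m → arm 4.5 m, τ = 251 × 4.5 = 1130 N·m clockwise.
Net moment of the loads = 1482 N·m clockwise.
The upward force F acts at the right end, arm 5.42 m, giving F × 5.42 counterclockwise.
For rotational equilibrium, F × 5.42 = 1482, so F = 1482 / 5.42 = 273 N.

F ≈ 273 N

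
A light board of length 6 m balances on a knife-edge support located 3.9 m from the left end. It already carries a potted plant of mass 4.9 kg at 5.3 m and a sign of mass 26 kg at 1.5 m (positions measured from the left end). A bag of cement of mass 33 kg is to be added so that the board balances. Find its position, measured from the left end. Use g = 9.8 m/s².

x ≈ 5.58 m from the left end

About the knife-edge support (at 3.9 m from the left end):
Potted plant: 4.9 × 9.8 = 48.02 N down at 5.3 m → arm 1.4 m, τ = 48.02 × 1.4 = 67.23 N·m clockwise.
Sign: 26 × 9.8 = 254.8 N down at 1.5 m → arm 2.4 m, τ = 254.8 × 2.4 = 611.5 N·m counterclockwise.
Net moment of existing loads = 544.3 N·m counterclockwise.
The bag of cement weighs 33 × 9.8 = 323.4 N and must supply an equal clockwise moment, so its lever arm about the knife-edge support is 544.3 / 323.4 = 1.68 m.
That puts it at 3.9 + 1.68 = 5.58 m from the left end.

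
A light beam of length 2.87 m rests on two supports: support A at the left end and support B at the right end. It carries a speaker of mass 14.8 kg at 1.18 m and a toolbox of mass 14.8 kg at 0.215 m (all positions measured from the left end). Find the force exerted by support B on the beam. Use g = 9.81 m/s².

R_B ≈ 70.6 N

Take moments about support A.
Speaker: 14.8 × 9.81 = 145.2 N down at 1.18 m → arm 1.18 m, τ = 145.2 × 1.18 = 171.3 N·m clockwise.
Toolbox: 14.8 × 9.81 = 145.2 N down at 0.215 m → arm 0.215 m, τ = 145.2 × 0.215 = 31.22 N·m clockwise.
Net load moment about support A = 202.5 N·m clockwise.
Reaction R at support B is upward at 2.87 m, arm 2.87 m → moment R × 2.87 counterclockwise.
Setting net torque to zero: R × 2.87 = 202.5 → R = 70.6 N.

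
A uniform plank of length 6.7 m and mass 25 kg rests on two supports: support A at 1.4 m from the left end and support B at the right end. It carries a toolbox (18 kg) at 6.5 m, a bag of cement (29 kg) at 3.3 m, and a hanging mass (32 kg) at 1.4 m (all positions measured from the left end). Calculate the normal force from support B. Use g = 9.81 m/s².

Choose support A as the axis so its reaction then has zero moment arm.
Beam weight: 25 × 9.81 = 245.2 N down at 3.35 m → arm 1.95 m, τ = 245.2 × 1.95 = 478.1 N·m clockwise.
Toolbox: 18 × 9.81 = 176.6 N down at 6.5 m → arm 5.1 m, τ = 176.6 × 5.1 = 900.7 N·m clockwise.
Bag of cement: 29 × 9.81 = 284.5 N down at 3.3 m → arm 1.9 m, τ = 284.5 × 1.9 = 540.5 N·m clockwise.
Hanging mass: acts at the support A, moment arm 0 → no torque.
Net load moment about support A = 1919 N·m clockwise.
Reaction R at support B is upward at 6.7 m, arm 5.3 m → moment R × 5.3 counterclockwise.
Στ = 0 ⇒ R × 5.3 = 1919 ⇒ R = 362 N.

R_B ≈ 362 N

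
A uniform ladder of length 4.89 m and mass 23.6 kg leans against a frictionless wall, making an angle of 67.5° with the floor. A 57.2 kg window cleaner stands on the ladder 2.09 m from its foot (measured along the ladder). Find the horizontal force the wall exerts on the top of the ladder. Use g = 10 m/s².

Choose the foot of the ladder as the axis so the floor normal and friction both act there and drop out.
Ladder weight 23.6×10 = 236 N acts at 2.445 m along the ladder; its horizontal arm is 2.445·cos67.5° = 0.9357 m → τ = 220.8 N·m clockwise.
Window cleaner: 57.2×10 = 572 N at 2.09 m → arm 0.7998 m → τ = 457.5 N·m clockwise.
Wall normal N acts horizontally at the top; its moment arm is the height L sinθ = 4.89·sin67.5° = 4.518 m, counterclockwise.
Balancing moments: N × 4.518 = 678.3, giving N = 150 N.

N_wall ≈ 150 N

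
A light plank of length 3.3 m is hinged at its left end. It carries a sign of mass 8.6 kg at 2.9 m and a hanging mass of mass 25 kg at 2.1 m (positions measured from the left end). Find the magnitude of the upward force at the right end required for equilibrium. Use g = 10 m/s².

F ≈ 235 N

Sum moments about the left end (the unknown pivot reaction has zero arm there).
Sign: 8.6 × 10 = 86 N down at 2.9 m → arm 2.9 m, τ = 86 × 2.9 = 249.4 N·m clockwise.
Hanging mass: 25 × 10 = 250 N down at 2.1 m → arm 2.1 m, τ = 250 × 2.1 = 525 N·m clockwise.
Net moment of the loads = 774.4 N·m clockwise.
The upward force F acts at the right end, arm 3.3 m, giving F × 3.3 counterclockwise.
Στ = 0 ⇒ F × 3.3 = 774.4 ⇒ F = 774.4 / 3.3 = 235 N.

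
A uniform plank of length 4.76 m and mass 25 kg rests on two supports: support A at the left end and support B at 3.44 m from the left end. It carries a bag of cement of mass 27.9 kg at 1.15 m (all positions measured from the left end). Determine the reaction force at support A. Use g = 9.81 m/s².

R_A ≈ 258 N

Sum moments about support B (its reaction then has zero moment arm).
Beam weight: 25 × 9.81 = 245.2 N down at 2.38 m → arm 1.06 m, τ = 245.2 × 1.06 = 259.9 N·m counterclockwise.
Bag of cement: 27.9 × 9.81 = 273.7 N down at 1.15 m → arm 2.29 m, τ = 273.7 × 2.29 = 626.8 N·m counterclockwise.
Net load moment about support B = 886.7 N·m counterclockwise.
Reaction R at support A is upward at 0 m, arm 3.44 m → moment R × 3.44 clockwise.
Balancing moments: R × 3.44 = 886.7, giving R = 258 N.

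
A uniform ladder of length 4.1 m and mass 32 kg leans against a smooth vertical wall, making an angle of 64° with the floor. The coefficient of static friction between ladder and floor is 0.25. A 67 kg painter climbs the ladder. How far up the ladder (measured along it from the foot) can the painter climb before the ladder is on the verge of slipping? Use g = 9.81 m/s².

d ≈ 2.13 m

Choose the foot of the ladder as the axis so the floor normal and friction both act there and drop out.
Ladder weight 32×9.81 = 313.9 N acts at 2.05 m along the ladder; its horizontal arm is 2.05·cos64° = 0.8987 m → τ = 282.1 N·m clockwise.
Painter weight 67×9.81 = 657.3 N at distance d → arm d·cos64° → τ = 657.3·d·0.4384 clockwise.
Wall normal N at the top has arm L sinθ = 3.685 m counterclockwise, so Στ = 0 gives N·3.685 = 282.1 + 288.2·d.
ΣFy = 0 ⇒ N_floor = 971.2 N, so the maximum friction is μ_s·N_floor = 0.25×971.2 = 242.8 N. ΣFx = 0 ⇒ N_wall = f, so at the slipping point N = 242.8 N.
Substituting: 242.8×3.685 = 282.1 + 288.2·d ⇒ d = (894.7 − 282.1) / 288.2 = 2.13 m.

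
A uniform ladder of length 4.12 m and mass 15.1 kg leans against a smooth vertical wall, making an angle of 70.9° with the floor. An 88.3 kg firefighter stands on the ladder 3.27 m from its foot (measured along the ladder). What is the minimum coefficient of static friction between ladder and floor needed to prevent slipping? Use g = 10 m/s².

μ_min ≈ 0.26

Sum moments about the foot of the ladder (the floor normal and friction both act there and drop out).
Ladder weight 15.1×10 = 151 N acts at 2.06 m along the ladder; its horizontal arm is 2.06·cos70.9° = 0.6741 m → τ = 101.8 N·m clockwise.
Firefighter: 88.3×10 = 883 N at 3.27 m → arm 1.07 m → τ = 944.8 N·m clockwise.
Wall normal N acts horizontally at the top; its moment arm is the height L sinθ = 4.12·sin70.9° = 3.893 m, counterclockwise.
Setting net torque to zero: N × 3.893 = 1047 → N = 268.9 N.
ΣFx = 0 ⇒ f = N_wall = 268.9 N. ΣFy = 0 ⇒ N_floor = 1034 N.
μ_min = f / N_floor = 268.9 / 1034 = 0.26.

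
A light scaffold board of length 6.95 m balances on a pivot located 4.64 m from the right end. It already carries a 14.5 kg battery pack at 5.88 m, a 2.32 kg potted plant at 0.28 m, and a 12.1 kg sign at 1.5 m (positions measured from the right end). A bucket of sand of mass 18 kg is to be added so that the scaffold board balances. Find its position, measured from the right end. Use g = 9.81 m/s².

Take moments about the pivot (at 4.64 m from the right end).
Battery pack: 14.5 × 9.81 = 142.2 N down at 5.88 m → arm 1.24 m, τ = 142.2 × 1.24 = 176.3 N·m counterclockwise.
Potted plant: 2.32 × 9.81 = 22.76 N down at 0.28 m → arm 4.36 m, τ = 22.76 × 4.36 = 99.23 N·m clockwise.
Sign: 12.1 × 9.81 = 118.7 N down at 1.5 m → arm 3.14 m, τ = 118.7 × 3.14 = 372.7 N·m clockwise.
Net moment of existing loads = 295.6 N·m clockwise.
The bucket of sand weighs 18 × 9.81 = 176.6 N and must supply an equal counterclockwise moment, so its lever arm about the pivot is 295.6 / 176.6 = 1.67 m.
That puts it at 4.64 + 1.67 = 6.31 m from the right end.

x ≈ 6.31 m from the right end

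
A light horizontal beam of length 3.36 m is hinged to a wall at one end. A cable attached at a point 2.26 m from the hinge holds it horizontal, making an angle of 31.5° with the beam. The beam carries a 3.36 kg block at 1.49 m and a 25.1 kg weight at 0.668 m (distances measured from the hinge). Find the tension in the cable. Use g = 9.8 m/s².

Sum moments about the hinge (the unknown hinge reaction has zero arm there).
Block: 3.36 × 9.8 = 32.93 N down at 1.49 m → arm 1.49 m, τ = 32.93 × 1.49 = 49.07 N·m clockwise.
Weight: 25.1 × 9.8 = 246 N down at 0.668 m → arm 0.668 m, τ = 246 × 0.668 = 164.3 N·m clockwise.
Total clockwise load moment = 213.4 N·m.
The cable tension T acts at 2.26 m; only its component perpendicular to the beam, T sinθ, produces torque. sin 31.5° = 0.5225.
Setting net torque to zero: T × 2.26 × 0.5225 = 213.4 → T = 213.4 / 1.181 = 181 N.

T ≈ 181 N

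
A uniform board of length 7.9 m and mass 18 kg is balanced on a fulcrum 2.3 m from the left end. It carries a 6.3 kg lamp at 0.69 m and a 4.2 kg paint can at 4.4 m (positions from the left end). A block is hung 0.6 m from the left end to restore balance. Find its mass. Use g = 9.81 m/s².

m ≈ 16.7 kg

Sum moments about the fulcrum (at 2.3 m from the left end) (the support reaction has zero arm there).
Beam weight: 18 × 9.81 = 176.6 N down at 3.95 m → arm 1.65 m, τ = 176.6 × 1.65 = 291.4 N·m clockwise.
Lamp: 6.3 × 9.81 = 61.8 N down at 0.69 m → arm 1.61 m, τ = 61.8 × 1.61 = 99.5 N·m counterclockwise.
Paint can: 4.2 × 9.81 = 41.2 N down at 4.4 m → arm 2.1 m, τ = 41.2 × 2.1 = 86.52 N·m clockwise.
Net moment of known loads = 278.4 N·m clockwise.
An unknown mass m at 0.6 m has arm 1.7 m; its moment is m·g·1.7 counterclockwise.
Setting net torque to zero: m × 9.81 × 1.7 = 278.4 → m = 278.4 / (9.81 × 1.7) = 16.7 kg.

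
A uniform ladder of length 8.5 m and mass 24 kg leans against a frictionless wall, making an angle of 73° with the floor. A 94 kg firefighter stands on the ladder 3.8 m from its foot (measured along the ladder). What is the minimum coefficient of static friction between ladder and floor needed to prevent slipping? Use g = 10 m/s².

Choose the foot of the ladder as the axis so the floor normal and friction both act there and drop out.
Ladder weight 24×10 = 240 N acts at 4.25 m along the ladder; its horizontal arm is 4.25·cos73° = 1.243 m → τ = 298.3 N·m clockwise.
Firefighter: 94×10 = 940 N at 3.8 m → arm 1.111 m → τ = 1044 N·m clockwise.
Wall normal N acts horizontally at the top; its moment arm is the height L sinθ = 8.5·sin73° = 8.129 m, counterclockwise.
Balancing moments: N × 8.129 = 1342, giving N = 165.1 N.
ΣFx = 0 ⇒ f = N_wall = 165.1 N. ΣFy = 0 ⇒ N_floor = 1180 N.
μ_min = f / N_floor = 165.1 / 1180 = 0.14.

μ_min ≈ 0.14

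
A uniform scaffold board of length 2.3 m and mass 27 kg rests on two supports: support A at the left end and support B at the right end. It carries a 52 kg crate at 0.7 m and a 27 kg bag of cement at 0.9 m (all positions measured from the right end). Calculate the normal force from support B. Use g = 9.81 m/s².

About support A:
Beam weight: 27 × 9.81 = 264.9 N down at 1.15 m → arm 1.15 m, τ = 264.9 × 1.15 = 304.6 N·m clockwise.
Crate: 52 × 9.81 = 510.1 N down at 0.7 m → arm 1.6 m, τ = 510.1 × 1.6 = 816.2 N·m clockwise.
Bag of cement: 27 × 9.81 = 264.9 N down at 0.9 m → arm 1.4 m, τ = 264.9 × 1.4 = 370.9 N·m clockwise.
Net load moment about support A = 1492 N·m clockwise.
Reaction R at support B is upward at 0 m, arm 2.3 m → moment R × 2.3 counterclockwise.
Setting net torque to zero: R × 2.3 = 1492 → R = 649 N.

R_B ≈ 649 N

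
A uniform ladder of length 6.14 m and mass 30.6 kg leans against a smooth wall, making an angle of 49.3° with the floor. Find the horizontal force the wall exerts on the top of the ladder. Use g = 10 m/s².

N_wall ≈ 132 N

About the foot of the ladder:
Ladder weight 30.6×10 = 306 N acts at 3.07 m along the ladder; its horizontal arm is 3.07·cos49.3° = 2.002 m → τ = 612.6 N·m clockwise.
Wall normal N acts horizontally at the top; its moment arm is the height L sinθ = 6.14·sin49.3° = 4.655 m, counterclockwise.
For rotational equilibrium, N × 4.655 = 612.6, so N = 132 N.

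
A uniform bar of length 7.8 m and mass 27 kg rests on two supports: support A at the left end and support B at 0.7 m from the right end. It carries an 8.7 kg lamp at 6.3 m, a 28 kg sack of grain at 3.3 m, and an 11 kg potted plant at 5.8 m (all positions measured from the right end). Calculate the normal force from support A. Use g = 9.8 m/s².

R_A ≈ 364 N

Sum moments about support B (its reaction then has zero moment arm).
Beam weight: 27 × 9.8 = 264.6 N down at 3.9 m → arm 3.2 m, τ = 264.6 × 3.2 = 846.7 N·m counterclockwise.
Lamp: 8.7 × 9.8 = 85.26 N down at 6.3 m → arm 5.6 m, τ = 85.26 × 5.6 = 477.5 N·m counterclockwise.
Sack of grain: 28 × 9.8 = 274.4 N down at 3.3 m → arm 2.6 m, τ = 274.4 × 2.6 = 713.4 N·m counterclockwise.
Potted plant: 11 × 9.8 = 107.8 N down at 5.8 m → arm 5.1 m, τ = 107.8 × 5.1 = 549.8 N·m counterclockwise.
Net load moment about support B = 2587 N·m counterclockwise.
Reaction R at support A is upward at 7.8 m, arm 7.1 m → moment R × 7.1 clockwise.
Setting net torque to zero: R × 7.1 = 2587 → R = 364 N.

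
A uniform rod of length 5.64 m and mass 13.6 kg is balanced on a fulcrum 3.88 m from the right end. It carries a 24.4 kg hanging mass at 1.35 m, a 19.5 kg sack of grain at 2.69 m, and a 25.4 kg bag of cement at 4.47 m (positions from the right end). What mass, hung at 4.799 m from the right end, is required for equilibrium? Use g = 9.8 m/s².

m ≈ 91.8 kg

Sum moments about the fulcrum (at 3.88 m from the right end) (the support reaction has zero arm there).
Beam weight: 13.6 × 9.8 = 133.3 N down at 2.82 m → arm 1.06 m, τ = 133.3 × 1.06 = 141.3 N·m clockwise.
Hanging mass: 24.4 × 9.8 = 239.1 N down at 1.35 m → arm 2.53 m, τ = 239.1 × 2.53 = 604.9 N·m clockwise.
Sack of grain: 19.5 × 9.8 = 191.1 N down at 2.69 m → arm 1.19 m, τ = 191.1 × 1.19 = 227.4 N·m clockwise.
Bag of cement: 25.4 × 9.8 = 248.9 N down at 4.47 m → arm 0.59 m, τ = 248.9 × 0.59 = 146.9 N·m counterclockwise.
Net moment of known loads = 826.7 N·m clockwise.
An unknown mass m at 4.799 m has arm 0.919 m; its moment is m·g·0.919 counterclockwise.
Setting net torque to zero: m × 9.8 × 0.919 = 826.7 → m = 826.7 / (9.8 × 0.919) = 91.8 kg.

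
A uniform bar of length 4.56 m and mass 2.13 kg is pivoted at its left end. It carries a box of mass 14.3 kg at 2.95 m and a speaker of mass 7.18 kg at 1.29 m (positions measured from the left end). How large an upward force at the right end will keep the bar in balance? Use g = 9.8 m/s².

F ≈ 121 N

Take moments about the left end.
Beam weight: 2.13 × 9.8 = 20.87 N down at 2.28 m → arm 2.28 m, τ = 20.87 × 2.28 = 47.58 N·m clockwise.
Box: 14.3 × 9.8 = 140.1 N down at 2.95 m → arm 2.95 m, τ = 140.1 × 2.95 = 413.3 N·m clockwise.
Speaker: 7.18 × 9.8 = 70.36 N down at 1.29 m → arm 1.29 m, τ = 70.36 × 1.29 = 90.76 N·m clockwise.
Net moment of the loads = 551.6 N·m clockwise.
The upward force F acts at the right end, arm 4.56 m, giving F × 4.56 counterclockwise.
Setting net torque to zero: F × 4.56 = 551.6 → F = 551.6 / 4.56 = 121 N.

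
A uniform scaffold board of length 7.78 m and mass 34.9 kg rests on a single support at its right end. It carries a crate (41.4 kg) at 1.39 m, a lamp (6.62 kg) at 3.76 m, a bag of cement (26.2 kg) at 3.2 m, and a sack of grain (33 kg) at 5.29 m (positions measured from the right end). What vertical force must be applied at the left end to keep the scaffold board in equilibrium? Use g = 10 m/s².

About the right end:
Beam weight: 34.9 × 10 = 349 N down at 3.89 m → arm 3.89 m, τ = 349 × 3.89 = 1358 N·m counterclockwise.
Crate: 41.4 × 10 = 414 N down at 1.39 m → arm 1.39 m, τ = 414 × 1.39 = 575.5 N·m counterclockwise.
Lamp: 6.62 × 10 = 66.2 N down at 3.76 m → arm 3.76 m, τ = 66.2 × 3.76 = 248.9 N·m counterclockwise.
Bag of cement: 26.2 × 10 = 262 N down at 3.2 m → arm 3.2 m, τ = 262 × 3.2 = 838.4 N·m counterclockwise.
Sack of grain: 33 × 10 = 330 N down at 5.29 m → arm 5.29 m, τ = 330 × 5.29 = 1746 N·m counterclockwise.
Net moment of the loads = 4767 N·m counterclockwise.
The upward force F acts at the left end, arm 7.78 m, giving F × 7.78 clockwise.
Setting net torque to zero: F × 7.78 = 4767 → F = 4767 / 7.78 = 613 N.

F ≈ 613 N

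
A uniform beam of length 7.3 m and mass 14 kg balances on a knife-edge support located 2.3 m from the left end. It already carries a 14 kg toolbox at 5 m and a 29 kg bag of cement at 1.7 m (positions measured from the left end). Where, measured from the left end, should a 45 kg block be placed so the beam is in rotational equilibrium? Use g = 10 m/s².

Taking torques about the knife-edge support (at 2.3 m from the left end):
Beam weight: 14 × 10 = 140 N down at 3.65 m → arm 1.35 m, τ = 140 × 1.35 = 189 N·m clockwise.
Toolbox: 14 × 10 = 140 N down at 5 m → arm 2.7 m, τ = 140 × 2.7 = 378 N·m clockwise.
Bag of cement: 29 × 10 = 290 N down at 1.7 m → arm 0.6 m, τ = 290 × 0.6 = 174 N·m counterclockwise.
Net moment of existing loads = 393 N·m clockwise.
The block weighs 45 × 10 = 450 N and must supply an equal counterclockwise moment, so its lever arm about the knife-edge support is 393 / 450 = 0.873 m.
That puts it at 2.3 − 0.873 = 1.43 m from the left end.

x ≈ 1.43 m from the left end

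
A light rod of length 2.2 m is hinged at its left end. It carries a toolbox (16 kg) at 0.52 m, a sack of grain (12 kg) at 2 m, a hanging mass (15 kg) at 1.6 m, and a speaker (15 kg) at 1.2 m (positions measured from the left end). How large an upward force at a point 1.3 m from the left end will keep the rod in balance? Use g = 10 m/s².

Sum moments about the left end (the unknown pivot reaction has zero arm there).
Toolbox: 16 × 10 = 160 N down at 0.52 m → arm 0.52 m, τ = 160 × 0.52 = 83.2 N·m clockwise.
Sack of grain: 12 × 10 = 120 N down at 2 m → arm 2 m, τ = 120 × 2 = 240 N·m clockwise.
Hanging mass: 15 × 10 = 150 N down at 1.6 m → arm 1.6 m, τ = 150 × 1.6 = 240 N·m clockwise.
Speaker: 15 × 10 = 150 N down at 1.2 m → arm 1.2 m, τ = 150 × 1.2 = 180 N·m clockwise.
Net moment of the loads = 743.2 N·m clockwise.
The upward force F acts at a point 1.3 m from the left end, arm 1.3 m, giving F × 1.3 counterclockwise.
Balancing moments: F × 1.3 = 743.2, giving F = 743.2 / 1.3 = 572 N.

F ≈ 572 N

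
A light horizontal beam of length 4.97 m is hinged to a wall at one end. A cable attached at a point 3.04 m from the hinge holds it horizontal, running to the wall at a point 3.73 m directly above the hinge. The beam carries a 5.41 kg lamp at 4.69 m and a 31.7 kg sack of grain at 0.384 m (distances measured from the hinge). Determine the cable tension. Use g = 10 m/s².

Choose the hinge as the axis so the unknown hinge reaction has zero arm there.
Lamp: 5.41 × 10 = 54.1 N down at 4.69 m → arm 4.69 m, τ = 54.1 × 4.69 = 253.7 N·m clockwise.
Sack of grain: 31.7 × 10 = 317 N down at 0.384 m → arm 0.384 m, τ = 317 × 0.384 = 121.7 N·m clockwise.
Total clockwise load moment = 375.4 N·m.
The cable tension T acts at 3.04 m; only its component perpendicular to the beam, T sinθ, produces torque. sinθ = h/√(h²+d²) = 3.73/√(3.73²+3.04²) = 0.7752.
Στ = 0 ⇒ T × 3.04 × 0.7752 = 375.4 ⇒ T = 375.4 / 2.357 = 159 N.

T ≈ 159 N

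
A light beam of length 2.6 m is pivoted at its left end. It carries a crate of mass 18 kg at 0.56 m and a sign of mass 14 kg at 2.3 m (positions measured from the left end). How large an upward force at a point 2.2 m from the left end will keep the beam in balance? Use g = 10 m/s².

F ≈ 192 N

Sum moments about the left end (the unknown pivot reaction has zero arm there).
Crate: 18 × 10 = 180 N down at 0.56 m → arm 0.56 m, τ = 180 × 0.56 = 100.8 N·m clockwise.
Sign: 14 × 10 = 140 N down at 2.3 m → arm 2.3 m, τ = 140 × 2.3 = 322 N·m clockwise.
Net moment of the loads = 422.8 N·m clockwise.
The upward force F acts at a point 2.2 m from the left end, arm 2.2 m, giving F × 2.2 counterclockwise.
For rotational equilibrium, F × 2.2 = 422.8, so F = 422.8 / 2.2 = 192 N.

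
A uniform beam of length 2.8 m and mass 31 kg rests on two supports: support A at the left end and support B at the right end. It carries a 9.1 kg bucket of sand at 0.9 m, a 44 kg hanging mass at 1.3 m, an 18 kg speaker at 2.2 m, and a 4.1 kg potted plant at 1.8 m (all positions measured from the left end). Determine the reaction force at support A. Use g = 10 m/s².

R_A ≈ 506 N

About support B:
Beam weight: 31 × 10 = 310 N down at 1.4 m → arm 1.4 m, τ = 310 × 1.4 = 434 N·m counterclockwise.
Bucket of sand: 9.1 × 10 = 91 N down at 0.9 m → arm 1.9 m, τ = 91 × 1.9 = 172.9 N·m counterclockwise.
Hanging mass: 44 × 10 = 440 N down at 1.3 m → arm 1.5 m, τ = 440 × 1.5 = 660 N·m counterclockwise.
Speaker: 18 × 10 = 180 N down at 2.2 m → arm 0.6 m, τ = 180 × 0.6 = 108 N·m counterclockwise.
Potted plant: 4.1 × 10 = 41 N down at 1.8 m → arm 1 m, τ = 41 × 1 = 41 N·m counterclockwise.
Net load moment about support B = 1416 N·m counterclockwise.
Reaction R at support A is upward at 0 m, arm 2.8 m → moment R × 2.8 clockwise.
Setting net torque to zero: R × 2.8 = 1416 → R = 506 N.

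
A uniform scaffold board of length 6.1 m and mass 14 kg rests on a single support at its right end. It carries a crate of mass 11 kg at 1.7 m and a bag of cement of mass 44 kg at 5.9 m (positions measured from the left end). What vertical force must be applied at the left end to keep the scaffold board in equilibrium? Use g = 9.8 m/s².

F ≈ 160 N

Sum moments about the right end (the unknown pivot reaction has zero arm there).
Beam weight: 14 × 9.8 = 137.2 N down at 3.05 m → arm 3.05 m, τ = 137.2 × 3.05 = 418.5 N·m counterclockwise.
Crate: 11 × 9.8 = 107.8 N down at 1.7 m → arm 4.4 m, τ = 107.8 × 4.4 = 474.3 N·m counterclockwise.
Bag of cement: 44 × 9.8 = 431.2 N down at 5.9 m → arm 0.2 m, τ = 431.2 × 0.2 = 86.24 N·m counterclockwise.
Net moment of the loads = 979 N·m counterclockwise.
The upward force F acts at the left end, arm 6.1 m, giving F × 6.1 clockwise.
For rotational equilibrium, F × 6.1 = 979, so F = 979 / 6.1 = 160 N.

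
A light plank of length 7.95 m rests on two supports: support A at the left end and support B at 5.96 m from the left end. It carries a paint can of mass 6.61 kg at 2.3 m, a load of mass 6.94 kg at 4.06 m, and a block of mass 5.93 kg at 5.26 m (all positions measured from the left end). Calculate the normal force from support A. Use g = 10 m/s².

Choose support B as the axis so its reaction then has zero moment arm.
Paint can: 6.61 × 10 = 66.1 N down at 2.3 m → arm 3.66 m, τ = 66.1 × 3.66 = 241.9 N·m counterclockwise.
Load: 6.94 × 10 = 69.4 N down at 4.06 m → arm 1.9 m, τ = 69.4 × 1.9 = 131.9 N·m counterclockwise.
Block: 5.93 × 10 = 59.3 N down at 5.26 m → arm 0.7 m, τ = 59.3 × 0.7 = 41.51 N·m counterclockwise.
Net load moment about support B = 415.3 N·m counterclockwise.
Reaction R at support A is upward at 0 m, arm 5.96 m → moment R × 5.96 clockwise.
For rotational equilibrium, R × 5.96 = 415.3, so R = 69.7 N.

R_A ≈ 69.7 N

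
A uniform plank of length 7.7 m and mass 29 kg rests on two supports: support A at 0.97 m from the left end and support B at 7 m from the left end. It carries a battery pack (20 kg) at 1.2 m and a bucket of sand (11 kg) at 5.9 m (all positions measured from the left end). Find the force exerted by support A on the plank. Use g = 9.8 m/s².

Taking torques about support B:
Beam weight: 29 × 9.8 = 284.2 N down at 3.85 m → arm 3.15 m, τ = 284.2 × 3.15 = 895.2 N·m counterclockwise.
Battery pack: 20 × 9.8 = 196 N down at 1.2 m → arm 5.8 m, τ = 196 × 5.8 = 1137 N·m counterclockwise.
Bucket of sand: 11 × 9.8 = 107.8 N down at 5.9 m → arm 1.1 m, τ = 107.8 × 1.1 = 118.6 N·m counterclockwise.
Net load moment about support B = 2151 N·m counterclockwise.
Reaction R at support A is upward at 0.97 m, arm 6.03 m → moment R × 6.03 clockwise.
Balancing moments: R × 6.03 = 2151, giving R = 357 N.

R_A ≈ 357 N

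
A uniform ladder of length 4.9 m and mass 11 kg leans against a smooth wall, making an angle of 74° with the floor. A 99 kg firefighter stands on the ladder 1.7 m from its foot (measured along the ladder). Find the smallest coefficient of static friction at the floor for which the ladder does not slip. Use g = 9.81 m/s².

μ_min ≈ 0.104

Sum moments about the foot of the ladder (the floor normal and friction both act there and drop out).
Ladder weight 11×9.81 = 107.9 N acts at 2.45 m along the ladder; its horizontal arm is 2.45·cos74° = 0.6753 m → τ = 72.86 N·m clockwise.
Firefighter: 99×9.81 = 971.2 N at 1.7 m → arm 0.4686 m → τ = 455.1 N·m clockwise.
Wall normal N acts horizontally at the top; its moment arm is the height L sinθ = 4.9·sin74° = 4.71 m, counterclockwise.
Balancing moments: N × 4.71 = 528, giving N = 112.1 N.
ΣFx = 0 ⇒ f = N_wall = 112.1 N. ΣFy = 0 ⇒ N_floor = 1079 N.
μ_min = f / N_floor = 112.1 / 1079 = 0.104.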